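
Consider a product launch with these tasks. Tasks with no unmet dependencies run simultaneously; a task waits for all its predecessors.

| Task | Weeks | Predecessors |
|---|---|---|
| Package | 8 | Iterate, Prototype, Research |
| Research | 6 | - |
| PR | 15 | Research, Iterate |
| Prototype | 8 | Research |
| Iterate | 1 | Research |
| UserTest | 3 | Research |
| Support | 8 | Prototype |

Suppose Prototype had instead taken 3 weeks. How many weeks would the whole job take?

22

As given, the longest chain is Research→Prototype→Package = 6+8+8 = 22, so the finish is 22 weeks.
Prototype lies on that path, so at 3 weeks the path becomes 17 weeks.
Now Research→Iterate→PR = 6+1+15 = 22 is longest, so the finish becomes 22 weeks.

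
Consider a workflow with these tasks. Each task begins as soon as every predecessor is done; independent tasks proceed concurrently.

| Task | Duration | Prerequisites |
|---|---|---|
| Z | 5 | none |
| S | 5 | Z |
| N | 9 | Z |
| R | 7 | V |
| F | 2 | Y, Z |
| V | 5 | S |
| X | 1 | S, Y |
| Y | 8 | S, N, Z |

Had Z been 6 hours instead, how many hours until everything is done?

Critical path before the change: Z→N→Y→F = 5+9+8+2 = 24 giving 24 hours.
Z lies on that path, so at 6 hours the path becomes 25 hours.
That remains the longest chain; total 25 hours.

25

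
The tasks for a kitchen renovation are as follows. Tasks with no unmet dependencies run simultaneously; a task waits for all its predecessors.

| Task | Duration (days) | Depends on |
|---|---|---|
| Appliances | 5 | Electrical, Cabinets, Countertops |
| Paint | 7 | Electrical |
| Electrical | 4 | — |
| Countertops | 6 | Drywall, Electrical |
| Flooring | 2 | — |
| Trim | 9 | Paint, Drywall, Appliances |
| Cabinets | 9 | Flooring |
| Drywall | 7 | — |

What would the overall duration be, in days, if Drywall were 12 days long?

32

As given, the longest chain is Drywall→Countertops→Appliances→Trim = 7+6+5+9 = 27, so the finish is 27 days.
Drywall lies on that path, so at 12 days the path becomes 32 days.
That remains the longest chain; total 32 days.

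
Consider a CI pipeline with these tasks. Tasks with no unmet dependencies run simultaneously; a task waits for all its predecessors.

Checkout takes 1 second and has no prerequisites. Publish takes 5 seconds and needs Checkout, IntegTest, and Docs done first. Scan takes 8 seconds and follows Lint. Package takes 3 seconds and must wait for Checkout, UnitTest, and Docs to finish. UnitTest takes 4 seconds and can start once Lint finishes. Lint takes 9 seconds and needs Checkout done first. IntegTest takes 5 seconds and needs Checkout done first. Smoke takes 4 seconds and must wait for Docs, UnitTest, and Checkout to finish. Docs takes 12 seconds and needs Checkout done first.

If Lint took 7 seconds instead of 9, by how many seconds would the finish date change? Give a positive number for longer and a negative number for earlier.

As given, the longest chain is Checkout→Lint→UnitTest→Smoke = 1+9+4+4 = 18, so the finish is 18 seconds.
Lint lies on that path, so at 7 seconds the path becomes 16 seconds.
New critical path: Checkout→Docs→Publish = 1+12+5 = 18 ⇒ 18 seconds.
Change in finish: 18 − 18 = +0 seconds.

0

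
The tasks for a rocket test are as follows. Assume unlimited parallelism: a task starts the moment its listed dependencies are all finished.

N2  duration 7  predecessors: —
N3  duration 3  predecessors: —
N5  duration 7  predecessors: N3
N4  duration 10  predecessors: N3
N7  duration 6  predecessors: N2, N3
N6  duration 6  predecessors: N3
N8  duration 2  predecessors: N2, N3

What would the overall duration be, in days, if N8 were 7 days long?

14

The binding path is N2→N7 = 7+6 = 13; finish at 13 days.
N8 has 4 days of float (longest path through it is 9).
New critical path: N2→N8 = 7+7 = 14 ⇒ 14 days.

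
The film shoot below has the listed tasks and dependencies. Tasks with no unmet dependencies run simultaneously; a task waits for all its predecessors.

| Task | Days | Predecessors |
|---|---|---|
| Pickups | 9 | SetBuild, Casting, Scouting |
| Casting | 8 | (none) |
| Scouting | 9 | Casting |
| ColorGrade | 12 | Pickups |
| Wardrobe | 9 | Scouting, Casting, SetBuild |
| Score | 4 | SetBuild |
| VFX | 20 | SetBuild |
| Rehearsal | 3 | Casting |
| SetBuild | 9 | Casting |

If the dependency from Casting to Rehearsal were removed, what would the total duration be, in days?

Before: longest chain Casting→Scouting→Pickups→ColorGrade = 8+9+9+12 = 38, finish 38.
Without Casting→Rehearsal, Rehearsal's earliest start moves from 8 to 0.
After: Casting→Scouting→Pickups→ColorGrade = 8+9+9+12 = 38 → 38 days.

38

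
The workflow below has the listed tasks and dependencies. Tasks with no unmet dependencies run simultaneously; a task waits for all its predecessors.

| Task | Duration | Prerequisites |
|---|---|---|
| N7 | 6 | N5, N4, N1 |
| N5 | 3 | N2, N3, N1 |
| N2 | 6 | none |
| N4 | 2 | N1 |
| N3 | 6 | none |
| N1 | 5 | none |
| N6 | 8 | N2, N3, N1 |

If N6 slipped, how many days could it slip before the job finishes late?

Critical path: N2→N5→N7 = 6+3+6 = 15, so the finish is 15 days.
The longest chain containing N6 totals 14 days.
Slack of N6 = 7 − 6 = 1 day.

1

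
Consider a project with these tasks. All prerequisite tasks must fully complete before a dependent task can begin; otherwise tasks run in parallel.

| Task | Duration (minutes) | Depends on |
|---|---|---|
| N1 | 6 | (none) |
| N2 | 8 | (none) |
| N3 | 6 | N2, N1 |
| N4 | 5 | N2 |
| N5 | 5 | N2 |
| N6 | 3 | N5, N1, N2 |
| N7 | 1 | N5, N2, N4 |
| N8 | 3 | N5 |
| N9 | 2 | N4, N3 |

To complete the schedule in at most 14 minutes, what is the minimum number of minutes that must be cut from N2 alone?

2

Current finish: 16 minutes; target: 14.
N2 is on every critical path, so each minute cut from N2 cuts the finish by one (this holds down to a finish of 14).
Need 16 − 14 = 2 minutes off N2 → N2 becomes 6 minutes, finish becomes 14.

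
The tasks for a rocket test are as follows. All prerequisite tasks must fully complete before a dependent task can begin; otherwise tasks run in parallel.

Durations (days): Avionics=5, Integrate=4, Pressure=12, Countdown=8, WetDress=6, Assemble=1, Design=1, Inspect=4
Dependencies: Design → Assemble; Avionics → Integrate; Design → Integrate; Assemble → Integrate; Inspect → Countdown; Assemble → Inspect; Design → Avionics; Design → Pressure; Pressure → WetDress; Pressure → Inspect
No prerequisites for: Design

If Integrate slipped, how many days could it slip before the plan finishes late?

Critical path: Design→Pressure→Inspect→Countdown = 1+12+4+8 = 25, so the finish is 25 days.
The longest chain containing Integrate totals 10 days.
So Integrate can slip 25 − 10 = 15 days.

15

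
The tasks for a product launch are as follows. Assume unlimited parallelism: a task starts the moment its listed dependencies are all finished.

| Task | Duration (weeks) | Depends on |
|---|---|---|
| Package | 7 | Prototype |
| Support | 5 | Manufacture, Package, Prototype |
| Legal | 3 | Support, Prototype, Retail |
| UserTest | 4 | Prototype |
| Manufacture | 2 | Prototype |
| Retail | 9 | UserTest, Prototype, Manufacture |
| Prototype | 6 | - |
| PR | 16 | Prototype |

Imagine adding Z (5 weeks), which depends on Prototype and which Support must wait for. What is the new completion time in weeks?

Originally the project takes 22 weeks.
With Z inserted, Support now waits for max(Manufacture, Package, Prototype, Z).
New critical path: Prototype→UserTest→Retail→Legal = 6+4+9+3 = 22 ⇒ 22 weeks.

22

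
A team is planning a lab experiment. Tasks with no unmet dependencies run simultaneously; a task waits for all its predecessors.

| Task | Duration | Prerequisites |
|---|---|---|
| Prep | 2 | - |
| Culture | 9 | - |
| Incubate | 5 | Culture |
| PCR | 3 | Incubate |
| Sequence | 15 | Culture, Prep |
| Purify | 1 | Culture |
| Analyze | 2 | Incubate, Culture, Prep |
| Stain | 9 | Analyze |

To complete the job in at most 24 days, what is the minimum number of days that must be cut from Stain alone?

Current finish: 25 days; target: 24.
Stain is on every critical path, so each day cut from Stain cuts the finish by one (this holds down to a finish of 24).
Need 25 − 24 = 1 day off Stain → Stain becomes 8 days, finish becomes 24.

1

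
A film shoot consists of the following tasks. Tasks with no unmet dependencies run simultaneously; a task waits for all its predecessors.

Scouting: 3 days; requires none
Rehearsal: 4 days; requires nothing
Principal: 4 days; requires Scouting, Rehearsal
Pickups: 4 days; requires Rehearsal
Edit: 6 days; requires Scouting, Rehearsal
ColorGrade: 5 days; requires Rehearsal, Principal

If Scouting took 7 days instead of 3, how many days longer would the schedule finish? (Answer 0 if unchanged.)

Critical path before the change: Rehearsal→Principal→ColorGrade = 4+4+5 = 13 giving 13 days.
Scouting has 1 day of float (longest path through it is 12).
Now Scouting→Principal→ColorGrade = 7+4+5 = 16 is longest, so the finish becomes 16 days.
Change in finish: 16 − 13 = +3 days.

3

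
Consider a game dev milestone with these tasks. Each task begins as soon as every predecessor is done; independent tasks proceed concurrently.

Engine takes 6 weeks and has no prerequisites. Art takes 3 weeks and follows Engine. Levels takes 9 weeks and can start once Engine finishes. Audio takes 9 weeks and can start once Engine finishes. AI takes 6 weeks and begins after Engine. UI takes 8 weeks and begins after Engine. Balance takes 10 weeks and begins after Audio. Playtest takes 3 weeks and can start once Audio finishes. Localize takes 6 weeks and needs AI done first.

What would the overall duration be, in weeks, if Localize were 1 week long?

The binding path is Engine→Audio→Balance = 6+9+10 = 25; finish at 25 weeks.
Localize has 7 weeks of float (longest path through it is 18).
No other chain overtakes it, so the finish is 25 weeks.

25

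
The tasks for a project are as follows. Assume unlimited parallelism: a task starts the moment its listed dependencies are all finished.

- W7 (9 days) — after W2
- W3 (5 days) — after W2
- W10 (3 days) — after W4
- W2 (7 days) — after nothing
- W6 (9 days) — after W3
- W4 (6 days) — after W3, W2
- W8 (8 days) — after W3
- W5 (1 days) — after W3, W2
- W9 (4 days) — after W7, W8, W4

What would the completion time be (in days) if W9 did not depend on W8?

22

With the dependency in place, W2→W3→W8→W9 = 7+5+8+4 = 24 sets the finish at 24 days.
Without W8→W9, W9's earliest start moves from 20 to 18.
New critical path: W2→W3→W4→W9 = 7+5+6+4 = 22 ⇒ 22 days.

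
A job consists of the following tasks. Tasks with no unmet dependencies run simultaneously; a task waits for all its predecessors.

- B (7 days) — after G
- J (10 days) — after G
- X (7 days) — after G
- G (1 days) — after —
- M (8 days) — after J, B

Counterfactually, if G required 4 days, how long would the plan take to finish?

22

Baseline: G→J→M = 1+10+8 = 19 → 19 days.
G lies on that path, so at 4 days the path becomes 22 days.
The critical path is still G→J→M; finish is now 22 days.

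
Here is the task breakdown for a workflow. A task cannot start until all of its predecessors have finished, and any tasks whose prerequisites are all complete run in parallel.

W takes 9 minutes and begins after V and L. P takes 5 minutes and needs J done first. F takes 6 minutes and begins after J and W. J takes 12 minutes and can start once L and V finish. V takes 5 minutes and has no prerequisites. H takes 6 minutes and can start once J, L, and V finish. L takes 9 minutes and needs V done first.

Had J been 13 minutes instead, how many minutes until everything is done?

33

Actual critical path: V→L→J→H = 5+9+12+6 = 32 ⇒ 32 minutes.
J is on the critical path; changing it to 13 makes that path 33 minutes.
That remains the longest chain; total 33 minutes.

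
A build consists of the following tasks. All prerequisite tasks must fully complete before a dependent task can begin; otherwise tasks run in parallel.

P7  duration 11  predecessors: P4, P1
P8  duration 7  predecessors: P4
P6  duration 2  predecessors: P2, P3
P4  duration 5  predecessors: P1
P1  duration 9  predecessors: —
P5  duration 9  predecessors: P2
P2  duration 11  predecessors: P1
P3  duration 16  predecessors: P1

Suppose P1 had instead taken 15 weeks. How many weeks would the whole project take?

The binding path is P1→P2→P5 = 9+11+9 = 29; finish at 29 weeks.
P1 lies on that path, so at 15 weeks the path becomes 35 weeks.
No other chain overtakes it, so the finish is 35 weeks.

35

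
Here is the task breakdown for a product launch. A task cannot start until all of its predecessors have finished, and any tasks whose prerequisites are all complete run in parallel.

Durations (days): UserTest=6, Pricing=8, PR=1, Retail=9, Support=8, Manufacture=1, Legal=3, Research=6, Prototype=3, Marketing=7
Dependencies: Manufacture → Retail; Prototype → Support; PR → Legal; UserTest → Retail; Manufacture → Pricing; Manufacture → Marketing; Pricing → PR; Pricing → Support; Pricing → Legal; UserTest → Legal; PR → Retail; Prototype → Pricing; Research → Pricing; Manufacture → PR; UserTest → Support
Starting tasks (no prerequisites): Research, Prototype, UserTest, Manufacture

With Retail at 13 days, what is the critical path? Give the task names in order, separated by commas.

Research, Pricing, PR, Retail

As given, the longest chain is Research→Pricing→PR→Retail = 6+8+1+9 = 24, so the finish is 24 days.
Retail lies on that path, so at 13 days the path becomes 28 days.
No other chain overtakes it, so the finish is 28 days.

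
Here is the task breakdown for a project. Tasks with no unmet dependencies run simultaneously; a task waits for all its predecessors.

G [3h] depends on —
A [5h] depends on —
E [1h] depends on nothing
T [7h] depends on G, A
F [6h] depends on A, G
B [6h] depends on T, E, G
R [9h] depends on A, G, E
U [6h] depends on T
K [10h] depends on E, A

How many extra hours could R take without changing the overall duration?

4

The longest chain is A→T→B = 5+7+6 = 18; overall finish 18 hours.
R finishes as early as 14 and must finish by 18.
So R can slip 18 − 14 = 4 hours.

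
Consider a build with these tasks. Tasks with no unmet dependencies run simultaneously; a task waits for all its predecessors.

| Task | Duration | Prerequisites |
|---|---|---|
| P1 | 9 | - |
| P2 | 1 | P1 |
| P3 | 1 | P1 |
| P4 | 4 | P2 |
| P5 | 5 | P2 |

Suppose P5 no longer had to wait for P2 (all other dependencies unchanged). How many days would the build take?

14

Original critical path: P1→P2→P5 = 9+1+5 = 15 ⇒ 15 days.
Without P2→P5, P5's earliest start moves from 10 to 0.
After: P1→P2→P4 = 9+1+4 = 14 → 14 days.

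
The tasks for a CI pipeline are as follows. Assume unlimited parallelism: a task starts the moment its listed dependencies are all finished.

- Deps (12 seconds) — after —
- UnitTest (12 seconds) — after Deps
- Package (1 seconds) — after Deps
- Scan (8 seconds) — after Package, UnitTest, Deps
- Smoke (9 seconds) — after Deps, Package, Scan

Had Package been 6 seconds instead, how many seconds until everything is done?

The binding path is Deps→UnitTest→Scan→Smoke = 12+12+8+9 = 41; finish at 41 seconds.
Package is off the critical path — its longest chain is 30 seconds, giving 11 of slack.
No other chain overtakes it, so the finish is 41 seconds.

41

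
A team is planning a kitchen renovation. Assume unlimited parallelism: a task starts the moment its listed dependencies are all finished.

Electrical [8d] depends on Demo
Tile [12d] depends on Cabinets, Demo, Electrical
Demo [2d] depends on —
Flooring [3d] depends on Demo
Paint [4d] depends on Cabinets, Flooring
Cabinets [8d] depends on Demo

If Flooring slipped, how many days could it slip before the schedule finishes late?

13

Critical path: Demo→Electrical→Tile = 2+8+12 = 22, so the finish is 22 days.
The longest chain containing Flooring totals 9 days.
Float = 22 − 9 = 13.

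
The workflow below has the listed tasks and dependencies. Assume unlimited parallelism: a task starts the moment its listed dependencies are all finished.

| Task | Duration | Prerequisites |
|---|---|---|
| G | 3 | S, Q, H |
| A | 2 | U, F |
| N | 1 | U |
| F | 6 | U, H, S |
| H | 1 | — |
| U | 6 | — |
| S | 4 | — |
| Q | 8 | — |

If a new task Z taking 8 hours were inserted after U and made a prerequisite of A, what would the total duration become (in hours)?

16

Originally the plan takes 14 hours.
With Z inserted, A now waits for max(U, F, Z).
New critical path: U→Z→A = 6+8+2 = 16 ⇒ 16 hours.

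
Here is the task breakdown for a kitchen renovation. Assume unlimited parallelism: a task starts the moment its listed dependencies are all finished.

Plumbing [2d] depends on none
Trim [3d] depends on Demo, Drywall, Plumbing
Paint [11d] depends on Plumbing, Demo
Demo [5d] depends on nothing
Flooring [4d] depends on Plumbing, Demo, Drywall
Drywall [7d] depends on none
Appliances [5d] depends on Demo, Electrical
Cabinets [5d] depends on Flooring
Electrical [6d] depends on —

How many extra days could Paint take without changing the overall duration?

Critical path: Demo→Paint = 5+11 = 16, so the finish is 16 days.
Paint finishes as early as 16 and must finish by 16.
Float = 16 − 16 = 0.

0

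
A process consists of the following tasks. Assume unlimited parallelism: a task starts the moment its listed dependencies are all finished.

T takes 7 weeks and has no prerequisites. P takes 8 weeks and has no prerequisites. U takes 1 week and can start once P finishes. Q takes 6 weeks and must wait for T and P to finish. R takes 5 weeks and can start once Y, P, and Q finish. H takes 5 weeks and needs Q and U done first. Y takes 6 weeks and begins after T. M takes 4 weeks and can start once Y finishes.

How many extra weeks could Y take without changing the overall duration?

Critical path: P→Q→R = 8+6+5 = 19, so the finish is 19 weeks.
Y finishes as early as 13 and must finish by 14.
Float = 19 − 18 = 1.

1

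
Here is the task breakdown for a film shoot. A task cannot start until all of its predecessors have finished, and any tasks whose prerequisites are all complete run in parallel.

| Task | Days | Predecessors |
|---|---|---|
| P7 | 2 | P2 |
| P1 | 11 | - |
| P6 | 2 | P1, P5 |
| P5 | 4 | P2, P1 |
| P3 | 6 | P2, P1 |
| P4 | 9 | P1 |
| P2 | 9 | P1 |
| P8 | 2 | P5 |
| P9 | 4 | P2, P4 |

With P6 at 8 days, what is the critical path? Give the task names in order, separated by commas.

P1, P2, P5, P6

As given, the longest chain is P1→P2→P5→P6 = 11+9+4+2 = 26, so the finish is 26 days.
P6 lies on that path, so at 8 days the path becomes 32 days.
The critical path is still P1→P2→P5→P6; finish is now 32 days.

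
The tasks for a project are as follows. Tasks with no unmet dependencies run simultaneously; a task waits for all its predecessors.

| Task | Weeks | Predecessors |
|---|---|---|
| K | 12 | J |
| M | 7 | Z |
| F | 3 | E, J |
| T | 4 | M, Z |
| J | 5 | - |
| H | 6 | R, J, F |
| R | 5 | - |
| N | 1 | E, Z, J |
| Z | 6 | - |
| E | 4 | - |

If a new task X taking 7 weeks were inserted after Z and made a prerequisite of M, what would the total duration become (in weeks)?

Originally the job takes 17 weeks.
With X inserted, M now waits for max(Z, X).
New critical path: Z→X→M→T = 6+7+7+4 = 24 ⇒ 24 weeks.

24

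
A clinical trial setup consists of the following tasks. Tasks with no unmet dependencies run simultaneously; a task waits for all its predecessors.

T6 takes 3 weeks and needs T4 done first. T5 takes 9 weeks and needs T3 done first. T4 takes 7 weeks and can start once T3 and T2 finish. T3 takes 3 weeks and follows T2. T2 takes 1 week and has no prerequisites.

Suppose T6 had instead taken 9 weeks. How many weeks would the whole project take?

Critical path before the change: T2→T3→T4→T6 = 1+3+7+3 = 14 giving 14 weeks.
Since T6 is critical, the +6 change carries straight to that chain (now 20 weeks).
That remains the longest chain; total 20 weeks.

20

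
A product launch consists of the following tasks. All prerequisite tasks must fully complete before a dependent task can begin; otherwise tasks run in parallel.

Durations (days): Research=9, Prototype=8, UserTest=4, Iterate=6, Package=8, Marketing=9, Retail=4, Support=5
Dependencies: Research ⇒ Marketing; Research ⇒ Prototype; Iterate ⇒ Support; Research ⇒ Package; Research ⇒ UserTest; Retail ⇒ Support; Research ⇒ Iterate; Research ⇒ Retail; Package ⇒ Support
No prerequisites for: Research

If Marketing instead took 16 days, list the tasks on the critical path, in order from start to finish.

Research, Marketing

As given, the longest chain is Research→Package→Support = 9+8+5 = 22, so the finish is 22 days.
The longest path through Marketing is only 18 days, so Marketing has float 4.
Now Research→Marketing = 9+16 = 25 is longest, so the finish becomes 25 days.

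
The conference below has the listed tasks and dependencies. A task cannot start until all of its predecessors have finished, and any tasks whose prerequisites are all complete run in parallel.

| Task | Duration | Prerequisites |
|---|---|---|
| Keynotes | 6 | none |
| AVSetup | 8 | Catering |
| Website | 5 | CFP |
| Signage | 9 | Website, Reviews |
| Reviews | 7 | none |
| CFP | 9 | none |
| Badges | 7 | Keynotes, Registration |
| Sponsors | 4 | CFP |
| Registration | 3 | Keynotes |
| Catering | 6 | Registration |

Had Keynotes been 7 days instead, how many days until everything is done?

24

The binding path is Keynotes→Registration→Catering→AVSetup = 6+3+6+8 = 23; finish at 23 days.
Keynotes is on the critical path; changing it to 7 makes that path 24 days.
The critical path is still Keynotes→Registration→Catering→AVSetup; finish is now 24 days.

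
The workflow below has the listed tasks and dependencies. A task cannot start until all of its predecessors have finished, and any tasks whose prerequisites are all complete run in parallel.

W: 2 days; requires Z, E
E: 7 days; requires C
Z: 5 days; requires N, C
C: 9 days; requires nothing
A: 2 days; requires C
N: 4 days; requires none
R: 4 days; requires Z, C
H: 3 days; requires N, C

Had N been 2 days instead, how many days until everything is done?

The binding path is C→Z→R = 9+5+4 = 18; finish at 18 days.
The longest path through N is only 13 days, so N has float 5.
The critical path is still C→Z→R; finish is now 18 days.

18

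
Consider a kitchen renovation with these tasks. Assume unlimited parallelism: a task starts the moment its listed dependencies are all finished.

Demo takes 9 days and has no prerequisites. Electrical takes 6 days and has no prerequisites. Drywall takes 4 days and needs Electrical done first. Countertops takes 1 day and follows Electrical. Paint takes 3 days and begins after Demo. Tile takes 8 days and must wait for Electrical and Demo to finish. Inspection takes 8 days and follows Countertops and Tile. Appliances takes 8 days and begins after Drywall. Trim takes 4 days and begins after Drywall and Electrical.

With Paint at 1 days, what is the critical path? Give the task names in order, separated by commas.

Demo, Tile, Inspection

The binding path is Demo→Tile→Inspection = 9+8+8 = 25; finish at 25 days.
Paint is off the critical path — its longest chain is 12 days, giving 13 of slack.
No other chain overtakes it, so the finish is 25 days.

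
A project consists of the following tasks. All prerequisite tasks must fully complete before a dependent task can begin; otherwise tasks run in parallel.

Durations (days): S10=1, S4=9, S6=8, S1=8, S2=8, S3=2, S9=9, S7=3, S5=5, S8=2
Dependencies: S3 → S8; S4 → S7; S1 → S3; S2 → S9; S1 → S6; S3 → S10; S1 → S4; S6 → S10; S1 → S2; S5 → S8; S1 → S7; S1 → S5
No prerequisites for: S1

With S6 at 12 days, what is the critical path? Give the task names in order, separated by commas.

S1, S2, S9

The binding path is S1→S2→S9 = 8+8+9 = 25; finish at 25 days.
S6 is off the critical path — its longest chain is 17 days, giving 8 of slack.
The critical path is still S1→S2→S9; finish is now 25 days.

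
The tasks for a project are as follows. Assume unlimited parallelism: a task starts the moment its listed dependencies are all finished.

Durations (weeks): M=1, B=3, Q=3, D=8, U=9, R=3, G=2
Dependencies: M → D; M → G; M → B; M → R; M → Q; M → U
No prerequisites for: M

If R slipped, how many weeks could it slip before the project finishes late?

6

M→U = 1+9 = 10 sets the makespan at 10 weeks.
Longest path through R: 4 weeks (earliest finish 4, latest finish 10).
Slack of R = 7 − 1 = 6 weeks.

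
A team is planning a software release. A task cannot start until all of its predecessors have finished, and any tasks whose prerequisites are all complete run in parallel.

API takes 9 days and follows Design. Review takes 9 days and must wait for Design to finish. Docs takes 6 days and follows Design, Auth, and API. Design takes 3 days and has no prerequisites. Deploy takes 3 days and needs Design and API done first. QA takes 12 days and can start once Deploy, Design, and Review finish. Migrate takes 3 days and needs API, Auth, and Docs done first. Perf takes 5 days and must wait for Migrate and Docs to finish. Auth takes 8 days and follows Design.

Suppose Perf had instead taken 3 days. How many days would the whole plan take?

27

Actual critical path: Design→API→Deploy→QA = 3+9+3+12 = 27 ⇒ 27 days.
Perf is off the critical path — its longest chain is 26 days, giving 1 of slack.
That remains the longest chain; total 27 days.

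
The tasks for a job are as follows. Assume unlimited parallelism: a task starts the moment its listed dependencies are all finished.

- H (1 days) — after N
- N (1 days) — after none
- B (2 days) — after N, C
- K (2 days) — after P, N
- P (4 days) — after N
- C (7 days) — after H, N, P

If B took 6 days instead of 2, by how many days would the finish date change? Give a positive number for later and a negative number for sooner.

Critical path before the change: N→P→C→B = 1+4+7+2 = 14 giving 14 days.
B is on the critical path; changing it to 6 makes that path 18 days.
That remains the longest chain; total 18 days.
Change in finish: 18 − 14 = +4 days.

4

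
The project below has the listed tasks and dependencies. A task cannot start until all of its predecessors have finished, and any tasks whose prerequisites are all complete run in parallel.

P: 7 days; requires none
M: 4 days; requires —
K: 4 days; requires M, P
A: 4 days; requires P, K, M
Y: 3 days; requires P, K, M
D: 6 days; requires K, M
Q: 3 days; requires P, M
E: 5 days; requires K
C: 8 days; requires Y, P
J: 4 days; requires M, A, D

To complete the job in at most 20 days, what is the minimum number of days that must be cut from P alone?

2

Current finish: 22 days; target: 20.
P is on every critical path, so each day cut from P cuts the finish by one (this holds down to a finish of 19).
Need 22 − 20 = 2 days off P → P becomes 5 days, finish becomes 20.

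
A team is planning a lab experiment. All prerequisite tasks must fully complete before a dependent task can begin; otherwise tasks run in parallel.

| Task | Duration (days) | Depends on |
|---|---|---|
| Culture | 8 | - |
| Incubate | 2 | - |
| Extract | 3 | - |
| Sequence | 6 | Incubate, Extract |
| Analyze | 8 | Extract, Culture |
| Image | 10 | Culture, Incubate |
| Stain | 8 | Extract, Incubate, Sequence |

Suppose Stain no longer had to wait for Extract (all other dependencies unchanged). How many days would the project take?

18

With the dependency in place, Culture→Image = 8+10 = 18 sets the finish at 18 days.
Dropping Extract→Stain doesn't change Stain's earliest start (9); another predecessor still binds.
New critical path: Culture→Image = 8+10 = 18 ⇒ 18 days.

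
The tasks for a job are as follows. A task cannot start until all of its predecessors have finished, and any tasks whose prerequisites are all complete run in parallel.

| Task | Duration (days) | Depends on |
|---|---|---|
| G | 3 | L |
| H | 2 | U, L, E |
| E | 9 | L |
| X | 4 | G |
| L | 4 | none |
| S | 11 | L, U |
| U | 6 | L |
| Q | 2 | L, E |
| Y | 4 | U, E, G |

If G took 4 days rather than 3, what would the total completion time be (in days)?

Baseline: L→U→S = 4+6+11 = 21 → 21 days.
G is off the critical path — its longest chain is 11 days, giving 10 of slack.
That remains the longest chain; total 21 days.

21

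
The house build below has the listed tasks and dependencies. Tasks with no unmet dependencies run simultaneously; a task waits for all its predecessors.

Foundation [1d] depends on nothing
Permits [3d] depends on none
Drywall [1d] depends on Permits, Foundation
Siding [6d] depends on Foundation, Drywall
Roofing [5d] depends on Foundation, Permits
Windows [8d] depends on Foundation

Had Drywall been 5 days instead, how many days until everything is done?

The binding path is Permits→Drywall→Siding = 3+1+6 = 10; finish at 10 days.
Drywall is on the critical path; changing it to 5 makes that path 14 days.
No other chain overtakes it, so the finish is 14 days.

14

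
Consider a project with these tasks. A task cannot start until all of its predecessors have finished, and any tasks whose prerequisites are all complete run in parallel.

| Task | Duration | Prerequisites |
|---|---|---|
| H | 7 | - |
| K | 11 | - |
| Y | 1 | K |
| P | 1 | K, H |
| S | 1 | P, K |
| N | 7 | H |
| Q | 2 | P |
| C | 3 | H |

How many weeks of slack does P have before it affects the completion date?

The longest chain is H→N = 7+7 = 14; overall finish 14 weeks.
P finishes as early as 12 and must finish by 12.
So P can slip 12 − 12 = 0 weeks.

0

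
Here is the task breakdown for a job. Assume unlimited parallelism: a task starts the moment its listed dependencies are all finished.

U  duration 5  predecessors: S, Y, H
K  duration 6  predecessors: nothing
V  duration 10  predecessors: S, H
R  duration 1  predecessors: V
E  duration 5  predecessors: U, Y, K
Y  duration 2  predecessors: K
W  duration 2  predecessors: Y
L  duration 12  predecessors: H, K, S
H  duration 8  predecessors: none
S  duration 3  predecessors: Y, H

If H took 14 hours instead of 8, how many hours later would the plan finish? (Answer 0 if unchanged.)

6

The binding path is H→S→L = 8+3+12 = 23; finish at 23 hours.
H is on the critical path; changing it to 14 makes that path 29 hours.
No other chain overtakes it, so the finish is 29 hours.
Change in finish: 29 − 23 = +6 hours.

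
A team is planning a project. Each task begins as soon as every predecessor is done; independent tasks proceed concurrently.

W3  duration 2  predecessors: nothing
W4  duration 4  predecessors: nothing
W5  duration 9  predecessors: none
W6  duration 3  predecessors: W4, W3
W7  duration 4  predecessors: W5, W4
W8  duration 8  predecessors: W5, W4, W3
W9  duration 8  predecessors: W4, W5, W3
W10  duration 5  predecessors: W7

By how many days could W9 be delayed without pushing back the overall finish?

Critical path: W5→W7→W10 = 9+4+5 = 18, so the finish is 18 days.
Longest path through W9: 17 days (earliest finish 17, latest finish 18).
Slack of W9 = 10 − 9 = 1 day.

1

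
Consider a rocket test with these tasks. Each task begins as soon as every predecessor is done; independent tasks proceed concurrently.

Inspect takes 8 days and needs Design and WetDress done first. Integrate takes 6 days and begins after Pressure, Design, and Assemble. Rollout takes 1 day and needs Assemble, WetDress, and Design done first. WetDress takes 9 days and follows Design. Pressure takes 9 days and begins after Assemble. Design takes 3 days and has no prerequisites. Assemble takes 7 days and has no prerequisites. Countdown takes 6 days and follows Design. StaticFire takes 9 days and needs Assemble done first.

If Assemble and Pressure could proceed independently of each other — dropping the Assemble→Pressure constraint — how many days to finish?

With the dependency in place, Assemble→Pressure→Integrate = 7+9+6 = 22 sets the finish at 22 days.
Without Assemble→Pressure, Pressure's earliest start moves from 7 to 0.
New critical path: Design→WetDress→Inspect = 3+9+8 = 20 ⇒ 20 days.

20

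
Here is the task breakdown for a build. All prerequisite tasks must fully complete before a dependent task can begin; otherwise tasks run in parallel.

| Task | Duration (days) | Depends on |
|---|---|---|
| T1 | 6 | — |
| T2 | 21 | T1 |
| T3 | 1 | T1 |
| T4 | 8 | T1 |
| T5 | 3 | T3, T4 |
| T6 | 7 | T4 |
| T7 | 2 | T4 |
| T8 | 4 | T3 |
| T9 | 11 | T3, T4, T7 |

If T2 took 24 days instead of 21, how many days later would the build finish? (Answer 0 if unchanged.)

3

Actual critical path: T1→T2 = 6+21 = 27 ⇒ 27 days.
T2 lies on that path, so at 24 days the path becomes 30 days.
No other chain overtakes it, so the finish is 30 days.
Change in finish: 30 − 27 = +3 days.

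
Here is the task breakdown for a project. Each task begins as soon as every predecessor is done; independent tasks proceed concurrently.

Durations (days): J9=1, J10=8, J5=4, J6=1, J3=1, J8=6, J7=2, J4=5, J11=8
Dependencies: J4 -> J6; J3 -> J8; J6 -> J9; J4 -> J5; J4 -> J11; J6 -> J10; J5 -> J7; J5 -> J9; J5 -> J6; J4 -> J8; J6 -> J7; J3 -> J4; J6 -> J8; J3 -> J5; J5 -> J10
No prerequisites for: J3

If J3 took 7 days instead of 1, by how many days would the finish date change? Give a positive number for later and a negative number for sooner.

6

The binding path is J3→J4→J5→J6→J10 = 1+5+4+1+8 = 19; finish at 19 days.
Since J3 is critical, the +6 change carries straight to that chain (now 25 days).
The critical path is still J3→J4→J5→J6→J10; finish is now 25 days.
Change in finish: 25 − 19 = +6 days.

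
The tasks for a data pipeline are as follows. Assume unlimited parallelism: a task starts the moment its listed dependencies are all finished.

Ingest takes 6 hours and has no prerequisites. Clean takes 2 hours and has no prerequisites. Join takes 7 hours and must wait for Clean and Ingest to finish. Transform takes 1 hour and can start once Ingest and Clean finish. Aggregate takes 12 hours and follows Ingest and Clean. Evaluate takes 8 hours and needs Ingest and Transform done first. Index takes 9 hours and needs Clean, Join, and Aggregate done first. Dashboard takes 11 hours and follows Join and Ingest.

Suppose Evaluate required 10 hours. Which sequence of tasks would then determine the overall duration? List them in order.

Critical path before the change: Ingest→Aggregate→Index = 6+12+9 = 27 giving 27 hours.
Evaluate has 12 hours of float (longest path through it is 15).
The critical path is still Ingest→Aggregate→Index; finish is now 27 hours.

Ingest, Aggregate, Index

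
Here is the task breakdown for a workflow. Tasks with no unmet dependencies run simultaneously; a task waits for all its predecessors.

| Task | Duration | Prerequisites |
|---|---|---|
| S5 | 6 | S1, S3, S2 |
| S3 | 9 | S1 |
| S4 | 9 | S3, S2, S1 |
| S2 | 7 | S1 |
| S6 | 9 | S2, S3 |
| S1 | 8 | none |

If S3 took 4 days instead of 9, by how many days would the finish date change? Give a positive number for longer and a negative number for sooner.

-2

As given, the longest chain is S1→S3→S4 = 8+9+9 = 26, so the finish is 26 days.
S3 lies on that path, so at 4 days the path becomes 21 days.
New critical path: S1→S2→S4 = 8+7+9 = 24 ⇒ 24 days.
Change in finish: 24 − 26 = -2 days.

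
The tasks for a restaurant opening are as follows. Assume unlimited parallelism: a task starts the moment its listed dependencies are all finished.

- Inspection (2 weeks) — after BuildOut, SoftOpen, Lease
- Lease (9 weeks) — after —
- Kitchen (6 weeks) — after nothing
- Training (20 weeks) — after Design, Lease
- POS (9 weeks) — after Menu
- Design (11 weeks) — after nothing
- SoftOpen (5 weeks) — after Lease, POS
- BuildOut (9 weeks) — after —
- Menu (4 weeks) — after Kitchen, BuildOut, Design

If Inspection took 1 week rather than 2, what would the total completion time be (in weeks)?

31

As given, the longest chain is Design→Menu→POS→SoftOpen→Inspection = 11+4+9+5+2 = 31, so the finish is 31 weeks.
Inspection lies on that path, so at 1 week the path becomes 30 weeks.
The binding chain switches to Design→Training = 11+20 = 31; finish 31 weeks.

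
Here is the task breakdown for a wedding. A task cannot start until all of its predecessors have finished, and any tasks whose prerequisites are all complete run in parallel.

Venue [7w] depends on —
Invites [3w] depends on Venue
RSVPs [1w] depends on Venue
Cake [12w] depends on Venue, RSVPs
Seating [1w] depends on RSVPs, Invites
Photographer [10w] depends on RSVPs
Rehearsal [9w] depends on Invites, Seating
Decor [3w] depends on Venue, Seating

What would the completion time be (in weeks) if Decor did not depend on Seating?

20

Before: longest chain Venue→Invites→Seating→Rehearsal = 7+3+1+9 = 20, finish 20.
Without Seating→Decor, Decor's earliest start moves from 11 to 7.
New critical path: Venue→Invites→Seating→Rehearsal = 7+3+1+9 = 20 ⇒ 20 weeks.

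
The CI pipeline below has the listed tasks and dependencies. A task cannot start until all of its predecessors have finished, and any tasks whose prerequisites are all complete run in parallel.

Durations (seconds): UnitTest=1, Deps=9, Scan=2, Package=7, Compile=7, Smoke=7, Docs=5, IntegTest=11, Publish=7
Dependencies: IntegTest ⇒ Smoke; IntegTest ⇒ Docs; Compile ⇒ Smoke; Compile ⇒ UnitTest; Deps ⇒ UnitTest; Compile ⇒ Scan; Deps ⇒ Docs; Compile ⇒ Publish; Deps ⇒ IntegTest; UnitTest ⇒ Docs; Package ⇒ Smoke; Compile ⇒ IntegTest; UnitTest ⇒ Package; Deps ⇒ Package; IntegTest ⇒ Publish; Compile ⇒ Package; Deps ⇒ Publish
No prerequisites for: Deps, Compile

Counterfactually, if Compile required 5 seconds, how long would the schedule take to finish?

27

Critical path before the change: Deps→IntegTest→Publish = 9+11+7 = 27 giving 27 seconds.
Compile is off the critical path — its longest chain is 25 seconds, giving 2 of slack.
The critical path is still Deps→IntegTest→Publish; finish is now 27 seconds.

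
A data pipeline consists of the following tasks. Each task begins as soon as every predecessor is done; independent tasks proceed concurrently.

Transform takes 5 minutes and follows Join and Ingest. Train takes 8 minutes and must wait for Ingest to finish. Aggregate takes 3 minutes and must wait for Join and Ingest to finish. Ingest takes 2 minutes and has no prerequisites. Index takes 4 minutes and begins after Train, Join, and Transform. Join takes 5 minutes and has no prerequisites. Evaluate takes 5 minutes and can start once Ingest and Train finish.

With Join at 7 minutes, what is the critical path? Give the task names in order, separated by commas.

Actual critical path: Ingest→Train→Evaluate = 2+8+5 = 15 ⇒ 15 minutes.
Join has 1 minute of float (longest path through it is 14).
The binding chain switches to Join→Transform→Index = 7+5+4 = 16; finish 16 minutes.

Join, Transform, Index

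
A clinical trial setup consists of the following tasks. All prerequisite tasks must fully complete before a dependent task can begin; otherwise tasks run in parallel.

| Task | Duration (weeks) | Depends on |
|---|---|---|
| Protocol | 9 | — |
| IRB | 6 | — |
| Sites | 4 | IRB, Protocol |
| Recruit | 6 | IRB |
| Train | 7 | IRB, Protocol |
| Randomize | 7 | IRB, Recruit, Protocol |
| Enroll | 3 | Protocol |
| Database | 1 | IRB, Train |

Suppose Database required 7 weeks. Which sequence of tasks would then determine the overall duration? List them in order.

As given, the longest chain is IRB→Recruit→Randomize = 6+6+7 = 19, so the finish is 19 weeks.
Database is off the critical path — its longest chain is 17 weeks, giving 2 of slack.
The binding chain switches to Protocol→Train→Database = 9+7+7 = 23; finish 23 weeks.

Protocol, Train, Database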